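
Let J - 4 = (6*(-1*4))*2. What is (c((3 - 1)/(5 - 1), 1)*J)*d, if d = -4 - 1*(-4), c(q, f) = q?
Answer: 0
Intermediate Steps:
d = 0 (d = -4 + 4 = 0)
J = -44 (J = 4 + (6*(-1*4))*2 = 4 + (6*(-4))*2 = 4 - 24*2 = 4 - 48 = -44)
(c((3 - 1)/(5 - 1), 1)*J)*d = (((3 - 1)/(5 - 1))*(-44))*0 = ((2/4)*(-44))*0 = ((2*(1/4))*(-44))*0 = ((1/2)*(-44))*0 = -22*0 = 0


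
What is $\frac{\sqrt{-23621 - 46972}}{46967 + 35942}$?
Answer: $\frac{i \sqrt{70593}}{82909} \approx 0.0032046 i$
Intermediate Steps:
$\frac{\sqrt{-23621 - 46972}}{46967 + 35942} = \frac{\sqrt{-70593}}{82909} = i \sqrt{70593} \cdot \frac{1}{82909} = \frac{i \sqrt{70593}}{82909}$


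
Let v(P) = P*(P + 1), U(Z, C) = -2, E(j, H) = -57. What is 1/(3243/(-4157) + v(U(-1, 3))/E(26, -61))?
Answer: -236949/193165 ≈ -1.2267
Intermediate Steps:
v(P) = P*(1 + P)
1/(3243/(-4157) + v(U(-1, 3))/E(26, -61)) = 1/(3243/(-4157) - 2*(1 - 2)/(-57)) = 1/(3243*(-1/4157) - 2*(-1)*(-1/57)) = 1/(-3243/4157 + 2*(-1/57)) = 1/(-3243/4157 - 2/57) = 1/(-193165/236949) = -236949/193165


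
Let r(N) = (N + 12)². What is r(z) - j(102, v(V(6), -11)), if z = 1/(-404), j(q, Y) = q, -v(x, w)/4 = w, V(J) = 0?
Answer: 6845377/163216 ≈ 41.941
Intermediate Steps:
v(x, w) = -4*w
z = -1/404 ≈ -0.0024752
r(N) = (12 + N)²
r(z) - j(102, v(V(6), -11)) = (12 - 1/404)² - 1*102 = (4847/404)² - 102 = 23493409/163216 - 102 = 6845377/163216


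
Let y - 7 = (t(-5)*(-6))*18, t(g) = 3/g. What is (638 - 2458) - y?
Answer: -9459/5 ≈ -1891.8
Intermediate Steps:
y = 359/5 (y = 7 + ((3/(-5))*(-6))*18 = 7 + ((3*(-1/5))*(-6))*18 = 7 - 3/5*(-6)*18 = 7 + (18/5)*18 = 7 + 324/5 = 359/5 ≈ 71.800)
(638 - 2458) - y = (638 - 2458) - 1*359/5 = -1820 - 359/5 = -9459/5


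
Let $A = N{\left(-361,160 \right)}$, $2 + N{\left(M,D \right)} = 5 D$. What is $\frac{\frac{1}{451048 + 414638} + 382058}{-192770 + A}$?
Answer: $- \frac{330742261789}{166187472792} \approx -1.9902$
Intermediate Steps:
$N{\left(M,D \right)} = -2 + 5 D$
$A = 798$ ($A = -2 + 5 \cdot 160 = -2 + 800 = 798$)
$\frac{\frac{1}{451048 + 414638} + 382058}{-192770 + A} = \frac{\frac{1}{451048 + 414638} + 382058}{-192770 + 798} = \frac{\frac{1}{865686} + 382058}{-191972} = \left(\frac{1}{865686} + 382058\right) \left(- \frac{1}{191972}\right) = \frac{330742261789}{865686} \left(- \frac{1}{191972}\right) = - \frac{330742261789}{166187472792}$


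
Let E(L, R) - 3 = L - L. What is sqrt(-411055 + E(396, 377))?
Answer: 2*I*sqrt(102763) ≈ 641.13*I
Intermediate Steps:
E(L, R) = 3 (E(L, R) = 3 + (L - L) = 3 + 0 = 3)
sqrt(-411055 + E(396, 377)) = sqrt(-411055 + 3) = sqrt(-411052) = 2*I*sqrt(102763)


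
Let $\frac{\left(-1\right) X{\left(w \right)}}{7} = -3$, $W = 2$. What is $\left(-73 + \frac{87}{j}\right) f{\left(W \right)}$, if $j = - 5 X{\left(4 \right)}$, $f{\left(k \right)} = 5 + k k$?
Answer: $- \frac{23256}{35} \approx -664.46$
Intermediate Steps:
$X{\left(w \right)} = 21$ ($X{\left(w \right)} = \left(-7\right) \left(-3\right) = 21$)
$f{\left(k \right)} = 5 + k^{2}$
$j = -105$ ($j = \left(-5\right) 21 = -105$)
$\left(-73 + \frac{87}{j}\right) f{\left(W \right)} = \left(-73 + \frac{87}{-105}\right) \left(5 + 2^{2}\right) = \left(-73 + 87 \left(- \frac{1}{105}\right)\right) \left(5 + 4\right) = \left(-73 - \frac{29}{35}\right) 9 = \left(- \frac{2584}{35}\right) 9 = - \frac{23256}{35}$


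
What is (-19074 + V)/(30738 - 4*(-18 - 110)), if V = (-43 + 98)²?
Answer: -16049/31250 ≈ -0.51357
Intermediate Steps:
V = 3025 (V = 55² = 3025)
(-19074 + V)/(30738 - 4*(-18 - 110)) = (-19074 + 3025)/(30738 - 4*(-18 - 110)) = -16049/(30738 - 4*(-128)) = -16049/(30738 + 512) = -16049/31250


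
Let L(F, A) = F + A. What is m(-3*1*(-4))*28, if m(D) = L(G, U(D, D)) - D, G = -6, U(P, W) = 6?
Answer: -336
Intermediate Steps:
L(F, A) = A + F
m(D) = -D (m(D) = (6 - 6) - D = 0 - D = -D)
m(-3*1*(-4))*28 = -(-3*1)*(-4)*28 = -(-3)*(-4)*28 = -1*12*28 = -12*28 = -336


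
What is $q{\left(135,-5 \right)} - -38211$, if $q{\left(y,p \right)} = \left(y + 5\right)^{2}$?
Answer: $57811$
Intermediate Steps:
$q{\left(y,p \right)} = \left(5 + y\right)^{2}$
$q{\left(135,-5 \right)} - -38211 = \left(5 + 135\right)^{2} - -38211 = 140^{2} + 38211 = 19600 + 38211 = 57811$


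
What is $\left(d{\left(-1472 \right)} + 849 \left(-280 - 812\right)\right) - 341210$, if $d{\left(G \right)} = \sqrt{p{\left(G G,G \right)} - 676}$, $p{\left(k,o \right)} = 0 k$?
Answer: $-1268318 + 26 i \approx -1.2683 \cdot 10^{6} + 26.0 i$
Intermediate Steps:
$p{\left(k,o \right)} = 0$
$d{\left(G \right)} = 26 i$ ($d{\left(G \right)} = \sqrt{0 - 676} = \sqrt{-676} = 26 i$)
$\left(d{\left(-1472 \right)} + 849 \left(-280 - 812\right)\right) - 341210 = \left(26 i + 849 \left(-280 - 812\right)\right) - 341210 = \left(26 i + 849 \left(-1092\right)\right) - 341210 = \left(26 i - 927108\right) - 341210 = \left(-927108 + 26 i\right) - 341210 = -1268318 + 26 i$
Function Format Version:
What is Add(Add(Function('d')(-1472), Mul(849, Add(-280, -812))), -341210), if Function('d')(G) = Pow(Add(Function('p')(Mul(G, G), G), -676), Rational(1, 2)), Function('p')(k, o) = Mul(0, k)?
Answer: Add(-1268318, Mul(26, I)) ≈ Add(-1.2683e+6, Mul(26.000, I))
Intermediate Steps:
Function('p')(k, o) = 0
Function('d')(G) = Mul(26, I) (Function('d')(G) = Pow(Add(0, -676), Rational(1, 2)) = Pow(-676, Rational(1, 2)) = Mul(26, I))
Add(Add(Function('d')(-1472), Mul(849, Add(-280, -812))), -341210) = Add(Add(Mul(26, I), Mul(849, Add(-280, -812))), -341210) = Add(Add(Mul(26, I), Mul(849, -1092)), -341210) = Add(Add(Mul(26, I), -927108), -341210) = Add(Add(-927108, Mul(26, I)), -341210) = Add(-1268318, Mul(26, I))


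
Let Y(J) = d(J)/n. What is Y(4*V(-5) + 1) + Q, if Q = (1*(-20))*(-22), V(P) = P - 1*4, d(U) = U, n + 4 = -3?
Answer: 445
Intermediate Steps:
n = -7 (n = -4 - 3 = -7)
V(P) = -4 + P (V(P) = P - 4 = -4 + P)
Q = 440 (Q = -20*(-22) = 440)
Y(J) = -J/7 (Y(J) = J/(-7) = J*(-1/7) = -J/7)
Y(4*V(-5) + 1) + Q = -(4*(-4 - 5) + 1)/7 + 440 = -(4*(-9) + 1)/7 + 440 = -(-36 + 1)/7 + 440 = -1/7*(-35) + 440 = 5 + 440 = 445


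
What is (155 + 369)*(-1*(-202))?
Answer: 105848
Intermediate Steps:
(155 + 369)*(-1*(-202)) = 524*202 = 105848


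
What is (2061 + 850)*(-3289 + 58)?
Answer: -9405441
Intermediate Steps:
(2061 + 850)*(-3289 + 58) = 2911*(-3231) = -9405441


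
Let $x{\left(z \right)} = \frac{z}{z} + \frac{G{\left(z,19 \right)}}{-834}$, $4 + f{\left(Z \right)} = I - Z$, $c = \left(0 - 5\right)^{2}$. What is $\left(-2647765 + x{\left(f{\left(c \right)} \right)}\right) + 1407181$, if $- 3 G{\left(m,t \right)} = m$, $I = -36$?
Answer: $- \frac{3103938731}{2502} \approx -1.2406 \cdot 10^{6}$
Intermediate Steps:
$c = 25$ ($c = \left(-5\right)^{2} = 25$)
$G{\left(m,t \right)} = - \frac{m}{3}$
$f{\left(Z \right)} = -40 - Z$ ($f{\left(Z \right)} = -4 - \left(36 + Z\right) = -40 - Z$)
$x{\left(z \right)} = 1 + \frac{z}{2502}$ ($x{\left(z \right)} = \frac{z}{z} + \frac{\left(- \frac{1}{3}\right) z}{-834} = 1 + - \frac{z}{3} \left(- \frac{1}{834}\right) = 1 + \frac{z}{2502}$)
$\left(-2647765 + x{\left(f{\left(c \right)} \right)}\right) + 1407181 = \left(-2647765 + \left(1 + \frac{-40 - 25}{2502}\right)\right) + 1407181 = \left(-2647765 + \left(1 + \frac{1}{2502} \left(-65\right)\right)\right) + 1407181 = \left(-2647765 + \left(1 - \frac{65}{2502}\right)\right) + 1407181 = \left(-2647765 + \frac{2437}{2502}\right) + 1407181 = - \frac{6624705593}{2502} + 1407181 = - \frac{3103938731}{2502}$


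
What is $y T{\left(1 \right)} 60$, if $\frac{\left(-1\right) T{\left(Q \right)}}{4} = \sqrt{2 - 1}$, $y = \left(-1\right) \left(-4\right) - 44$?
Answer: $9600$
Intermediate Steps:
$y = -40$ ($y = 4 - 44 = -40$)
$T{\left(Q \right)} = -4$ ($T{\left(Q \right)} = - 4 \sqrt{2 - 1} = - 4 \sqrt{1} = \left(-4\right) 1 = -4$)
$y T{\left(1 \right)} 60 = \left(-40\right) \left(-4\right) 60 = 160 \cdot 60 = 9600$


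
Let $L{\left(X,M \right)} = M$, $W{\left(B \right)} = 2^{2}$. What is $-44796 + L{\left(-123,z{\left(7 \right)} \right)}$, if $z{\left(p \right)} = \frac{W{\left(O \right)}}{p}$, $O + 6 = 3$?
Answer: $- \frac{313568}{7} \approx -44795.0$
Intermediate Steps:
$O = -3$ ($O = -6 + 3 = -3$)
$W{\left(B \right)} = 4$
$z{\left(p \right)} = \frac{4}{p}$
$-44796 + L{\left(-123,z{\left(7 \right)} \right)} = -44796 + \frac{4}{7} = - \frac{313568}{7}$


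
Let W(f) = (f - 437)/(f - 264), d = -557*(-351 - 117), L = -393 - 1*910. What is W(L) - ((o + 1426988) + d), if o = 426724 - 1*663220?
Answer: -2273978516/1567 ≈ -1.4512e+6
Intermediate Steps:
L = -1303 (L = -393 - 910 = -1303)
d = 260676 (d = -557*(-468) = 260676)
W(f) = (-437 + f)/(-264 + f)
o = -236496 (o = 426724 - 663220 = -236496)
W(L) - ((o + 1426988) + d) = (-437 - 1303)/(-264 - 1303) - ((-236496 + 1426988) + 260676) = -1740/(-1567) - (1190492 + 260676) = -1/1567*(-1740) - 1*1451168 = 1740/1567 - 1451168 = -2273978516/1567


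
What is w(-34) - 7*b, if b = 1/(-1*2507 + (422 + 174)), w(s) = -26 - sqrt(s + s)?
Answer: -7097/273 - 2*I*sqrt(17) ≈ -25.996 - 8.2462*I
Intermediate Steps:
w(s) = -26 - sqrt(2)*sqrt(s) (w(s) = -26 - sqrt(2*s) = -26 - sqrt(2)*sqrt(s))
b = -1/1911 (b = 1/(-2507 + 596) = 1/(-1911) = -1/1911 ≈ -0.00052329)
w(-34) - 7*b = (-26 - sqrt(2)*sqrt(-34)) - 7*(-1/1911) = (-26 - sqrt(2)*I*sqrt(34)) + 1/273 = (-26 - 2*I*sqrt(17)) + 1/273 = -7097/273 - 2*I*sqrt(17)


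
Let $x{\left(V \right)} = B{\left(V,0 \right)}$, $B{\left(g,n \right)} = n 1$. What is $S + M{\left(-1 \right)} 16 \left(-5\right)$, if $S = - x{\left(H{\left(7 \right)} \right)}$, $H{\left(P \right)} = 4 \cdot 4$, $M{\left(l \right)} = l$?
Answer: $80$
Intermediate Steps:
$B{\left(g,n \right)} = n$
$H{\left(P \right)} = 16$
$x{\left(V \right)} = 0$
$S = 0$ ($S = \left(-1\right) 0 = 0$)
$S + M{\left(-1 \right)} 16 \left(-5\right) = 0 + \left(-1\right) 16 \left(-5\right) = 0 - -80 = 0 + 80 = 80$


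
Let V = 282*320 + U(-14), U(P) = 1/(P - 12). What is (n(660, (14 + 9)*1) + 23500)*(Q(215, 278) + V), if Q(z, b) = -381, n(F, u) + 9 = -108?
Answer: 54630474539/26 ≈ 2.1012e+9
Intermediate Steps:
n(F, u) = -117 (n(F, u) = -9 - 108 = -117)
U(P) = 1/(-12 + P)
V = 2346239/26 (V = 282*320 + 1/(-12 - 14) = 90240 + 1/(-26) = 90240 - 1/26 = 2346239/26 ≈ 90240.)
(n(660, (14 + 9)*1) + 23500)*(Q(215, 278) + V) = (-117 + 23500)*(-381 + 2346239/26) = 23383*(2336333/26) = 54630474539/26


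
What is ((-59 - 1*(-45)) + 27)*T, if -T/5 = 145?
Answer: -9425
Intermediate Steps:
T = -725 (T = -5*145 = -725)
((-59 - 1*(-45)) + 27)*T = ((-59 - 1*(-45)) + 27)*(-725) = ((-59 + 45) + 27)*(-725) = (-14 + 27)*(-725) = 13*(-725) = -9425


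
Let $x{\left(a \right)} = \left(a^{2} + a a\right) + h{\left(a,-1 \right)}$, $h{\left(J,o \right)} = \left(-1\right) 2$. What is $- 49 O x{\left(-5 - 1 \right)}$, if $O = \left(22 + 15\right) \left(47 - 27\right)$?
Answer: $-2538200$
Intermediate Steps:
$h{\left(J,o \right)} = -2$
$O = 740$ ($O = 37 \cdot 20 = 740$)
$x{\left(a \right)} = -2 + 2 a^{2}$ ($x{\left(a \right)} = \left(a^{2} + a a\right) - 2 = \left(a^{2} + a^{2}\right) - 2 = 2 a^{2} - 2 = -2 + 2 a^{2}$)
$- 49 O x{\left(-5 - 1 \right)} = \left(-49\right) 740 \left(-2 + 2 \left(-5 - 1\right)^{2}\right) = - 36260 \left(-2 + 2 \left(-5 - 1\right)^{2}\right) = - 36260 \left(-2 + 2 \left(-6\right)^{2}\right) = - 36260 \left(-2 + 2 \cdot 36\right) = - 36260 \left(-2 + 72\right) = \left(-36260\right) 70 = -2538200$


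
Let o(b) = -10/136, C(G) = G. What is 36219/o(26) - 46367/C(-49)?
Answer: -120449873/245 ≈ -4.9163e+5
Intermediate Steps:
o(b) = -5/68 (o(b) = -10*1/136 = -5/68)
36219/o(26) - 46367/C(-49) = 36219/(-5/68) - 46367/(-49) = 36219*(-68/5) - 46367*(-1/49) = -2462892/5 + 46367/49 = -120449873/245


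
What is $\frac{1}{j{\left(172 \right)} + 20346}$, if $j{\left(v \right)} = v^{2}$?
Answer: $\frac{1}{49930} \approx 2.0028 \cdot 10^{-5}$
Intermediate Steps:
$\frac{1}{j{\left(172 \right)} + 20346} = \frac{1}{172^{2} + 20346} = \frac{1}{29584 + 20346} = \frac{1}{49930}$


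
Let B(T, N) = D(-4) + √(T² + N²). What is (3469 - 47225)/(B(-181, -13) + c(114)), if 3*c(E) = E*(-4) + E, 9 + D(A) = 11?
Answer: -2450336/10193 - 21878*√32930/10193 ≈ -629.89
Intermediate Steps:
D(A) = 2 (D(A) = -9 + 11 = 2)
c(E) = -E (c(E) = (E*(-4) + E)/3 = (-4*E + E)/3 = (-3*E)/3 = -E)
B(T, N) = 2 + √(N² + T²) (B(T, N) = 2 + √(T² + N²) = 2 + √(N² + T²))
(3469 - 47225)/(B(-181, -13) + c(114)) = (3469 - 47225)/((2 + √((-13)² + (-181)²)) - 1*114) = -43756/((2 + √(169 + 32761)) - 114) = -43756/((2 + √32930) - 114) = -43756/(-112 + √32930)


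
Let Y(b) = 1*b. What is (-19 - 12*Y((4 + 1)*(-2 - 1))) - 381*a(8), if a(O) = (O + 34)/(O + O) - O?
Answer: 17671/8 ≈ 2208.9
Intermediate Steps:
Y(b) = b
a(O) = -O + (34 + O)/(2*O) (a(O) = (34 + O)/((2*O)) - O = (34 + O)*(1/(2*O)) - O = (34 + O)/(2*O) - O = -O + (34 + O)/(2*O))
(-19 - 12*Y((4 + 1)*(-2 - 1))) - 381*a(8) = (-19 - 12*(4 + 1)*(-2 - 1)) - 381*(½ - 1*8 + 17/8) = (-19 - 60*(-3)) - 381*(½ - 8 + 17*(⅛)) = (-19 - 12*(-15)) - 381*(½ - 8 + 17/8) = (-19 + 180) - 381*(-43/8) = 161 + 16383/8 = 17671/8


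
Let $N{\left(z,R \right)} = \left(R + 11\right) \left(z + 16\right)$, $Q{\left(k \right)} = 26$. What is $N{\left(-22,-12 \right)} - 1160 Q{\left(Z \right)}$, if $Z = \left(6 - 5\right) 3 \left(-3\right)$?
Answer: $-30154$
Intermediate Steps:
$Z = -9$ ($Z = 1 \left(-9\right) = -9$)
$N{\left(z,R \right)} = \left(11 + R\right) \left(16 + z\right)$
$N{\left(-22,-12 \right)} - 1160 Q{\left(Z \right)} = \left(176 + 11 \left(-22\right) + 16 \left(-12\right) - -264\right) - 30160 = \left(176 - 242 - 192 + 264\right) - 30160 = 6 - 30160 = -30154$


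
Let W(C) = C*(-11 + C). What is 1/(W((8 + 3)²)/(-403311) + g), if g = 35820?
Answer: 403311/14446586710 ≈ 2.7917e-5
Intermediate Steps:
1/(W((8 + 3)²)/(-403311) + g) = 1/(((8 + 3)²*(-11 + (8 + 3)²))/(-403311) + 35820) = 1/((11²*(-11 + 11²))*(-1/403311) + 35820) = 1/((121*(-11 + 121))*(-1/403311) + 35820) = 1/((121*110)*(-1/403311) + 35820) = 1/(13310*(-1/403311) + 35820) = 1/(-13310/403311 + 35820) = 1/(14446586710/403311) = 403311/14446586710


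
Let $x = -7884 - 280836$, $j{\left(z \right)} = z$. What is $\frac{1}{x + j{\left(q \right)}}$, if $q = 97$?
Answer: $- \frac{1}{288623} \approx -3.4647 \cdot 10^{-6}$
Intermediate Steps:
$x = -288720$ ($x = -7884 - 280836 = -288720$)
$\frac{1}{x + j{\left(q \right)}} = \frac{1}{-288720 + 97} = \frac{1}{-288623} = - \frac{1}{288623}$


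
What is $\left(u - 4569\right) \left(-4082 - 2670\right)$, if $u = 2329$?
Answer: $15124480$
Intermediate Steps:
$\left(u - 4569\right) \left(-4082 - 2670\right) = \left(2329 - 4569\right) \left(-4082 - 2670\right) = \left(-2240\right) \left(-6752\right) = 15124480$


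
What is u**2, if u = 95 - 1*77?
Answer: 324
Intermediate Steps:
u = 18 (u = 95 - 77 = 18)
u**2 = 18**2 = 324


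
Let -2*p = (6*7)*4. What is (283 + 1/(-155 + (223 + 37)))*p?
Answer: -118864/5 ≈ -23773.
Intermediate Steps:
p = -84 (p = -6*7*4/2 = -21*4 = -1/2*168 = -84)
(283 + 1/(-155 + (223 + 37)))*p = (283 + 1/(-155 + (223 + 37)))*(-84) = (283 + 1/(-155 + 260))*(-84) = (283 + 1/105)*(-84) = (29716/105)*(-84) = -118864/5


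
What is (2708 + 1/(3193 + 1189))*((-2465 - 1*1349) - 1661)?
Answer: -64968852075/4382 ≈ -1.4826e+7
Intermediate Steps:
(2708 + 1/(3193 + 1189))*((-2465 - 1*1349) - 1661) = (2708 + 1/4382)*((-2465 - 1349) - 1661) = (2708 + 1/4382)*(-3814 - 1661) = (11866457/4382)*(-5475) = -64968852075/4382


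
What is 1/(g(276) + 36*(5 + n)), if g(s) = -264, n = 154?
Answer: 1/5460 ≈ 0.00018315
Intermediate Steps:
1/(g(276) + 36*(5 + n)) = 1/(-264 + 36*(5 + 154)) = 1/(-264 + 36*159) = 1/(-264 + 5724) = 1/5460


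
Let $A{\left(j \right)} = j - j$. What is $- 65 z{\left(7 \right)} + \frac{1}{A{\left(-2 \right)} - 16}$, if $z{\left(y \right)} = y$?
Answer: $- \frac{7281}{16} \approx -455.06$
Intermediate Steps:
$A{\left(j \right)} = 0$
$- 65 z{\left(7 \right)} + \frac{1}{A{\left(-2 \right)} - 16} = \left(-65\right) 7 + \frac{1}{0 - 16} = -455 + \frac{1}{-16} = -455 - \frac{1}{16} = - \frac{7281}{16}$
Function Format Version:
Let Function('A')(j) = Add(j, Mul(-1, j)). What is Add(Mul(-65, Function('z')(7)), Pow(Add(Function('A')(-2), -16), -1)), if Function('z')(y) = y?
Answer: Rational(-7281, 16) ≈ -455.06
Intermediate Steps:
Function('A')(j) = 0
Add(Mul(-65, Function('z')(7)), Pow(Add(Function('A')(-2), -16), -1)) = Add(Mul(-65, 7), Pow(Add(0, -16), -1)) = Add(-455, Pow(-16, -1)) = Add(-455, Rational(-1, 16)) = Rational(-7281, 16)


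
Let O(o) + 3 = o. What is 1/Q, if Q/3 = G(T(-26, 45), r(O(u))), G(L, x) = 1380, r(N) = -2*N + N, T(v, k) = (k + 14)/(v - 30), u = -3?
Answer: 1/4140 ≈ 0.00024155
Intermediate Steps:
T(v, k) = (14 + k)/(-30 + v)
O(o) = -3 + o
r(N) = -N
Q = 4140 (Q = 3*1380 = 4140)
1/Q = 1/4140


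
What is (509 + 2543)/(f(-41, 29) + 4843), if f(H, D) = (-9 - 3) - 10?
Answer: 3052/4821 ≈ 0.63306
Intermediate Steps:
f(H, D) = -22 (f(H, D) = -12 - 10 = -22)
(509 + 2543)/(f(-41, 29) + 4843) = (509 + 2543)/(-22 + 4843) = 3052/4821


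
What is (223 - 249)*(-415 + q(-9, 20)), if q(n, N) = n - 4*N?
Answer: 13104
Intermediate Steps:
(223 - 249)*(-415 + q(-9, 20)) = (223 - 249)*(-415 + (-9 - 4*20)) = -26*(-415 + (-9 - 80)) = -26*(-415 - 89) = -26*(-504) = 13104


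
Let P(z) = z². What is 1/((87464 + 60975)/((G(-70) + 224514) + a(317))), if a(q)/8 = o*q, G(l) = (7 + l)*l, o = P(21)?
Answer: 1347300/148439 ≈ 9.0765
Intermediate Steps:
o = 441 (o = 21² = 441)
G(l) = l*(7 + l)
a(q) = 3528*q (a(q) = 8*(441*q) = 3528*q)
1/((87464 + 60975)/((G(-70) + 224514) + a(317))) = 1/((87464 + 60975)/((-70*(7 - 70) + 224514) + 3528*317)) = 1/(148439/((-70*(-63) + 224514) + 1118376)) = 1/(148439/((4410 + 224514) + 1118376)) = 1/(148439/(228924 + 1118376)) = 1/(148439/1347300) = 1347300/148439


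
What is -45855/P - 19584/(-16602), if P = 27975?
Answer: -2371359/5160455 ≈ -0.45953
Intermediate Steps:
-45855/P - 19584/(-16602) = -45855/27975 - 19584/(-16602) = -45855*1/27975 - 19584*(-1/16602) = -3057/1865 + 3264/2767 = -2371359/5160455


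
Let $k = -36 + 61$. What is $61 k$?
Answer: $1525$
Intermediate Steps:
$k = 25$
$61 k = 61 \cdot 25 = 1525$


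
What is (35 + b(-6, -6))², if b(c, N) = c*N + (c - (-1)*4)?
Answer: 4761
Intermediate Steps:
b(c, N) = 4 + c + N*c (b(c, N) = N*c + (c - 1*(-4)) = N*c + (c + 4) = N*c + (4 + c) = 4 + c + N*c)
(35 + b(-6, -6))² = (35 + (4 - 6 - 6*(-6)))² = (35 + (4 - 6 + 36))² = (35 + 34)² = 69² = 4761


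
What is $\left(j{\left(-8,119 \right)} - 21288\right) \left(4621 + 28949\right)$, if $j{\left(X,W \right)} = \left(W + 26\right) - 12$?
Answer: $-710173350$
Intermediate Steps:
$j{\left(X,W \right)} = 14 + W$ ($j{\left(X,W \right)} = \left(26 + W\right) - 12 = 14 + W$)
$\left(j{\left(-8,119 \right)} - 21288\right) \left(4621 + 28949\right) = \left(\left(14 + 119\right) - 21288\right) \left(4621 + 28949\right) = \left(133 - 21288\right) 33570 = \left(-21155\right) 33570 = -710173350$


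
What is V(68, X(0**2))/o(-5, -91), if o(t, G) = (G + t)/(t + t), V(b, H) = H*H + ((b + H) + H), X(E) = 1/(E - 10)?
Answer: 6781/960 ≈ 7.0635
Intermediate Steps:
X(E) = 1/(-10 + E)
V(b, H) = b + H**2 + 2*H (V(b, H) = H**2 + ((H + b) + H) = H**2 + (b + 2*H) = b + H**2 + 2*H)
o(t, G) = (G + t)/(2*t) (o(t, G) = (G + t)/((2*t)) = (G + t)*(1/(2*t)) = (G + t)/(2*t))
V(68, X(0**2))/o(-5, -91) = (68 + (1/(-10 + 0**2))**2 + 2/(-10 + 0**2))/(((1/2)*(-91 - 5)/(-5))) = (68 + (1/(-10 + 0))**2 + 2/(-10 + 0))/(((1/2)*(-1/5)*(-96))) = (68 + (1/(-10))**2 + 2/(-10))/(48/5) = (68 + (-1/10)**2 + 2*(-1/10))*(5/48) = (68 + 1/100 - 1/5)*(5/48) = (6781/100)*(5/48) = 6781/960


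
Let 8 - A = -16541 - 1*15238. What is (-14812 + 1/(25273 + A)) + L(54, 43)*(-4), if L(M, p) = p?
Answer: -854987039/57060 ≈ -14984.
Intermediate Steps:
A = 31787 (A = 8 - (-16541 - 1*15238) = 8 - (-16541 - 15238) = 8 - 1*(-31779) = 8 + 31779 = 31787)
(-14812 + 1/(25273 + A)) + L(54, 43)*(-4) = (-14812 + 1/(25273 + 31787)) + 43*(-4) = (-14812 + 1/57060) - 172 = -845172719/57060 - 172 = -854987039/57060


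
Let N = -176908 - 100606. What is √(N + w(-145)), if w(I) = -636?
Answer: 5*I*√11126 ≈ 527.4*I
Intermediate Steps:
N = -277514
√(N + w(-145)) = √(-277514 - 636) = √(-278150) = 5*I*√11126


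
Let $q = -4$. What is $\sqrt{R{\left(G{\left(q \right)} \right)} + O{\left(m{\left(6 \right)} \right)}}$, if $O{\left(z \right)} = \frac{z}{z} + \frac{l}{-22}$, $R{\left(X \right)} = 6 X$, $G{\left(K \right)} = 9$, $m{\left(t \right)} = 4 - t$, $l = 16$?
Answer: $\frac{\sqrt{6567}}{11} \approx 7.367$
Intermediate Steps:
$O{\left(z \right)} = \frac{3}{11}$ ($O{\left(z \right)} = \frac{z}{z} + \frac{16}{-22} = 1 + 16 \left(- \frac{1}{22}\right) = 1 - \frac{8}{11} = \frac{3}{11}$)
$\sqrt{R{\left(G{\left(q \right)} \right)} + O{\left(m{\left(6 \right)} \right)}} = \sqrt{6 \cdot 9 + \frac{3}{11}} = \sqrt{54 + \frac{3}{11}} = \sqrt{\frac{597}{11}} = \frac{\sqrt{6567}}{11}$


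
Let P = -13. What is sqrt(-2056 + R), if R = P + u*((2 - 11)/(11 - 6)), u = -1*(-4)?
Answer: I*sqrt(51905)/5 ≈ 45.565*I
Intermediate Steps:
u = 4
R = -101/5 (R = -13 + 4*((2 - 11)/(11 - 6)) = -13 + 4*(-9/5) = -13 - 36/5 = -101/5 ≈ -20.200)
sqrt(-2056 + R) = sqrt(-2056 - 101/5) = sqrt(-10381/5) = I*sqrt(51905)/5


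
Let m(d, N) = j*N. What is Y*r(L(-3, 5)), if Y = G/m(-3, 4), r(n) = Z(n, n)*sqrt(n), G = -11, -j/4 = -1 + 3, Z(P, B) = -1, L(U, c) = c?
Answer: -11*sqrt(5)/32 ≈ -0.76865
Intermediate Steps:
j = -8 (j = -4*(-1 + 3) = -4*2 = -8)
r(n) = -sqrt(n)
m(d, N) = -8*N
Y = 11/32 (Y = -11/((-8*4)) = -11/(-32) = -11*(-1/32) = 11/32 ≈ 0.34375)
Y*r(L(-3, 5)) = 11*(-sqrt(5))/32 = -11*sqrt(5)/32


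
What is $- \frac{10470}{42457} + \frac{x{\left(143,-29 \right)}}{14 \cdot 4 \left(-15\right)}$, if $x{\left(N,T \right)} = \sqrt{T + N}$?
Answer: $- \frac{10470}{42457} - \frac{\sqrt{114}}{840} \approx -0.25931$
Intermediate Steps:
$x{\left(N,T \right)} = \sqrt{N + T}$
$- \frac{10470}{42457} + \frac{x{\left(143,-29 \right)}}{14 \cdot 4 \left(-15\right)} = - \frac{10470}{42457} + \frac{\sqrt{143 - 29}}{14 \cdot 4 \left(-15\right)} = \left(-10470\right) \frac{1}{42457} + \frac{\sqrt{114}}{56 \left(-15\right)} = - \frac{10470}{42457} + \frac{\sqrt{114}}{-840} = - \frac{10470}{42457} + \sqrt{114} \left(- \frac{1}{840}\right) = - \frac{10470}{42457} - \frac{\sqrt{114}}{840}$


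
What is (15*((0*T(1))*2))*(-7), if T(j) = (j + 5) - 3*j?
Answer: 0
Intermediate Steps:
T(j) = 5 - 2*j (T(j) = (5 + j) - 3*j = 5 - 2*j)
(15*((0*T(1))*2))*(-7) = (15*((0*(5 - 2*1))*2))*(-7) = (15*((0*(5 - 2))*2))*(-7) = (15*((0*3)*2))*(-7) = (15*(0*2))*(-7) = (15*0)*(-7) = 0*(-7) = 0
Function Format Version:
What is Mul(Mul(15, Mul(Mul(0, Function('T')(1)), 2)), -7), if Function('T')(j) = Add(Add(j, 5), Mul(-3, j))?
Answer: 0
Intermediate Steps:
Function('T')(j) = Add(5, Mul(-2, j)) (Function('T')(j) = Add(Add(5, j), Mul(-3, j)) = Add(5, Mul(-2, j)))
Mul(Mul(15, Mul(Mul(0, Function('T')(1)), 2)), -7) = Mul(Mul(15, Mul(Mul(0, Add(5, Mul(-2, 1))), 2)), -7) = Mul(Mul(15, Mul(Mul(0, Add(5, -2)), 2)), -7) = Mul(Mul(15, Mul(Mul(0, 3), 2)), -7) = Mul(Mul(15, Mul(0, 2)), -7) = Mul(Mul(15, 0), -7) = Mul(0, -7) = 0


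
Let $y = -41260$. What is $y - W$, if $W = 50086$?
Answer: $-91346$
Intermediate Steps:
$y - W = -41260 - 50086 = -91346$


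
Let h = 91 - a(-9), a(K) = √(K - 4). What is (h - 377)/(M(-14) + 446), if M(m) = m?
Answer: -143/216 - I*√13/432 ≈ -0.66204 - 0.0083462*I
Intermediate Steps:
a(K) = √(-4 + K)
h = 91 - I*√13 (h = 91 - √(-4 - 9) = 91 - √(-13) = 91 - I*√13 ≈ 91.0 - 3.6056*I)
(h - 377)/(M(-14) + 446) = ((91 - I*√13) - 377)/(-14 + 446) = (-286 - I*√13)/432 = (-286 - I*√13)*(1/432) = -143/216 - I*√13/432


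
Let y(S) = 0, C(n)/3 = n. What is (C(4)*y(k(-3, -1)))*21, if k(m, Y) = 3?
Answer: 0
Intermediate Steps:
C(n) = 3*n
(C(4)*y(k(-3, -1)))*21 = ((3*4)*0)*21 = (12*0)*21 = 0*21 = 0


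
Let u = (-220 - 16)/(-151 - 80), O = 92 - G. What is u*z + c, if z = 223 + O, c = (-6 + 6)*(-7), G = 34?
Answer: 66316/231 ≈ 287.08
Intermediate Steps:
O = 58 (O = 92 - 1*34 = 92 - 34 = 58)
c = 0 (c = 0*(-7) = 0)
z = 281 (z = 223 + 58 = 281)
u = 236/231 (u = -236/(-231) = -236*(-1/231) = 236/231 ≈ 1.0216)
u*z + c = (236/231)*281 + 0 = 66316/231 + 0 = 66316/231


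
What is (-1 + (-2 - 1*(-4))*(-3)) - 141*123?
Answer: -17350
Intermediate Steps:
(-1 + (-2 - 1*(-4))*(-3)) - 141*123 = (-1 + (-2 + 4)*(-3)) - 17343 = (-1 + 2*(-3)) - 17343 = (-1 - 6) - 17343 = -7 - 17343 = -17350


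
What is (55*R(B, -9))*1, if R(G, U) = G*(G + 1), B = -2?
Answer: 110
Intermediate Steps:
R(G, U) = G*(1 + G)
(55*R(B, -9))*1 = (55*(-2*(1 - 2)))*1 = (55*(-2*(-1)))*1 = (55*2)*1 = 110*1 = 110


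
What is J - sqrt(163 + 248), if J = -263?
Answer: -263 - sqrt(411) ≈ -283.27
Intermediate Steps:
J - sqrt(163 + 248) = -263 - sqrt(163 + 248) = -263 - sqrt(411)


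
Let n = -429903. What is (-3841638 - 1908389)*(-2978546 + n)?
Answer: 19598673778123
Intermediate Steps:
(-3841638 - 1908389)*(-2978546 + n) = (-3841638 - 1908389)*(-2978546 - 429903) = -5750027*(-3408449) = 19598673778123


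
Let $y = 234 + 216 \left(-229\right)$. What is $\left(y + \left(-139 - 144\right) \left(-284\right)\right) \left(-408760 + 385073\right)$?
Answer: $-737660554$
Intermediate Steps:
$y = -49230$ ($y = 234 - 49464 = -49230$)
$\left(y + \left(-139 - 144\right) \left(-284\right)\right) \left(-408760 + 385073\right) = \left(-49230 + \left(-139 - 144\right) \left(-284\right)\right) \left(-408760 + 385073\right) = \left(-49230 - -80372\right) \left(-23687\right) = \left(-49230 + 80372\right) \left(-23687\right) = 31142 \left(-23687\right) = -737660554$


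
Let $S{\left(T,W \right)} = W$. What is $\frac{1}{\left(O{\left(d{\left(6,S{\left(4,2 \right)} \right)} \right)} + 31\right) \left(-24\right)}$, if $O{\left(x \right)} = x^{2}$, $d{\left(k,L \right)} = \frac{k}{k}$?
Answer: $- \frac{1}{768} \approx -0.0013021$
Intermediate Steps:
$d{\left(k,L \right)} = 1$
$\frac{1}{\left(O{\left(d{\left(6,S{\left(4,2 \right)} \right)} \right)} + 31\right) \left(-24\right)} = \frac{1}{\left(1^{2} + 31\right) \left(-24\right)} = \frac{1}{\left(1 + 31\right) \left(-24\right)} = \frac{1}{32 \left(-24\right)} = \frac{1}{-768} = - \frac{1}{768}$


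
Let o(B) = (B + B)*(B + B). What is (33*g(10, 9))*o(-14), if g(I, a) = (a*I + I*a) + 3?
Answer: 4734576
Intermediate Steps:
g(I, a) = 3 + 2*I*a (g(I, a) = (I*a + I*a) + 3 = 2*I*a + 3 = 3 + 2*I*a)
o(B) = 4*B² (o(B) = (2*B)*(2*B) = 4*B²)
(33*g(10, 9))*o(-14) = (33*(3 + 2*10*9))*(4*(-14)²) = (33*(3 + 180))*(4*196) = (33*183)*784 = 6039*784 = 4734576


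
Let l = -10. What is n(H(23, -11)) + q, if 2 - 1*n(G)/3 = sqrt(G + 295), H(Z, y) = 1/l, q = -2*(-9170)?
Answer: 18346 - 3*sqrt(29490)/10 ≈ 18294.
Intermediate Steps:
q = 18340
H(Z, y) = -1/10 (H(Z, y) = 1/(-10) = -1/10)
n(G) = 6 - 3*sqrt(295 + G) (n(G) = 6 - 3*sqrt(G + 295) = 6 - 3*sqrt(295 + G))
n(H(23, -11)) + q = (6 - 3*sqrt(295 - 1/10)) + 18340 = (6 - 3*sqrt(29490)/10) + 18340 = 18346 - 3*sqrt(29490)/10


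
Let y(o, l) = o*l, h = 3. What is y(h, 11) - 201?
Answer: -168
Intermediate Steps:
y(o, l) = l*o
y(h, 11) - 201 = 11*3 - 201 = 33 - 201 = -168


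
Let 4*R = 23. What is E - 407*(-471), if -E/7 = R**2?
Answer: 3063449/16 ≈ 1.9147e+5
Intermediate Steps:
R = 23/4 (R = (1/4)*23 = 23/4 ≈ 5.7500)
E = -3703/16 (E = -7*(23/4)**2 = -7*529/16 = -3703/16 ≈ -231.44)
E - 407*(-471) = -3703/16 - 407*(-471) = -3703/16 + 191697 = 3063449/16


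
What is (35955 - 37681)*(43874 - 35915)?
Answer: -13737234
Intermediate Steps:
(35955 - 37681)*(43874 - 35915) = -1726*7959 = -13737234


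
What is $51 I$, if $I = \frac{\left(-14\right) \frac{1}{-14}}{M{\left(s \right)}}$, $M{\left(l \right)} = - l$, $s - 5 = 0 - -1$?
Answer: $- \frac{17}{2} \approx -8.5$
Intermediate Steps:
$s = 6$ ($s = 5 + \left(0 - -1\right) = 5 + \left(0 + 1\right) = 5 + 1 = 6$)
$I = - \frac{1}{6}$ ($I = \frac{\left(-14\right) \frac{1}{-14}}{\left(-1\right) 6} = \frac{\left(-14\right) \left(- \frac{1}{14}\right)}{-6} = 1 \left(- \frac{1}{6}\right) = - \frac{1}{6} \approx -0.16667$)
$51 I = 51 \left(- \frac{1}{6}\right) = - \frac{17}{2}$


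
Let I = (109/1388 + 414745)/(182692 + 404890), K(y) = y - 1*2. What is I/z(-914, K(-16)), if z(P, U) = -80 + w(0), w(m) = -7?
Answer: -191888723/23651350664 ≈ -0.0081132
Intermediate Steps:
K(y) = -2 + y (K(y) = y - 2 = -2 + y)
z(P, U) = -87 (z(P, U) = -80 - 7 = -87)
I = 575666169/815563816 (I = ((1/1388)*109 + 414745)/587582 = (109/1388 + 414745)*(1/587582) = (575666169/1388)*(1/587582) = 575666169/815563816 ≈ 0.70585)
I/z(-914, K(-16)) = (575666169/815563816)/(-87) = (575666169/815563816)*(-1/87) = -191888723/23651350664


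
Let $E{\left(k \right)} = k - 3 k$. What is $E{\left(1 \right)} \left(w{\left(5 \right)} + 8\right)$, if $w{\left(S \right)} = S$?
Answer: $-26$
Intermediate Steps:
$E{\left(k \right)} = - 2 k$
$E{\left(1 \right)} \left(w{\left(5 \right)} + 8\right) = \left(-2\right) 1 \left(5 + 8\right) = \left(-2\right) 13 = -26$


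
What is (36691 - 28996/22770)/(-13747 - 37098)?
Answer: -37973867/52624575 ≈ -0.72160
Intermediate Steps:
(36691 - 28996/22770)/(-13747 - 37098) = (36691 - 28996*1/22770)/(-50845) = (36691 - 1318/1035)*(-1/50845) = (37973867/1035)*(-1/50845) = -37973867/52624575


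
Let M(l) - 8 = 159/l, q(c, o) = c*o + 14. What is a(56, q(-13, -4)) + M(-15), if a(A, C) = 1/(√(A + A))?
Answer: -13/5 + √7/28 ≈ -2.5055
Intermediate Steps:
q(c, o) = 14 + c*o
M(l) = 8 + 159/l
a(A, C) = √2/(2*√A) (a(A, C) = 1/(√(2*A)) = 1/(√2*√A) = √2/(2*√A))
a(56, q(-13, -4)) + M(-15) = √2/(2*√56) + (8 + 159/(-15)) = √2*(√14/28)/2 + (8 + 159*(-1/15)) = √7/28 + (8 - 53/5) = √7/28 - 13/5 = -13/5 + √7/28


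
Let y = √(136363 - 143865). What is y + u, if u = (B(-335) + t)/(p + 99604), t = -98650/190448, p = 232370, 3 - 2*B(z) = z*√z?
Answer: 93511/31611892176 + 11*I*√62 + 335*I*√335/663948 ≈ 2.9581e-6 + 86.623*I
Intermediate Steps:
B(z) = 3/2 - z^(3/2)/2 (B(z) = 3/2 - z*√z/2 = 3/2 - z^(3/2)/2)
y = 11*I*√62 (y = √(-7502) = 11*I*√62 ≈ 86.614*I)
t = -49325/95224 (t = -98650*1/190448 = -49325/95224 ≈ -0.51799)
u = 93511/31611892176 + 335*I*√335/663948 (u = ((3/2 - (-335)*I*√335/2) - 49325/95224)/(232370 + 99604) = ((3/2 - (-335)*I*√335/2) - 49325/95224)/331974 = ((3/2 + 335*I*√335/2) - 49325/95224)*(1/331974) = (93511/95224 + 335*I*√335/2)*(1/331974) = 93511/31611892176 + 335*I*√335/663948 ≈ 2.9581e-6 + 0.0092349*I)
y + u = 11*I*√62 + (93511/31611892176 + 335*I*√335/663948) = 93511/31611892176 + 11*I*√62 + 335*I*√335/663948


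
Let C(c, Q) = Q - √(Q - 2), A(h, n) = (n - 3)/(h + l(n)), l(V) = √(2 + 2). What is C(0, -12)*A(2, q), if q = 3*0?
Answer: 9 + 3*I*√14/4 ≈ 9.0 + 2.8062*I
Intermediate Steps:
q = 0
l(V) = 2 (l(V) = √4 = 2)
A(h, n) = (-3 + n)/(2 + h) (A(h, n) = (n - 3)/(h + 2) = (-3 + n)/(2 + h))
C(c, Q) = Q - √(-2 + Q)
C(0, -12)*A(2, q) = (-12 - √(-2 - 12))*((-3 + 0)/(2 + 2)) = (-12 - √(-14))*(-3/4) = (-12 - I*√14)*((¼)*(-3)) = (-12 - I*√14)*(-¾) = 9 + 3*I*√14/4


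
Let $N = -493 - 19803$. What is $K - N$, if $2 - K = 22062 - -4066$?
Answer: $-5830$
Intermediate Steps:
$K = -26126$ ($K = 2 - \left(22062 - -4066\right) = 2 - \left(22062 + 4066\right) = 2 - 26128 = -26126$)
$N = -20296$ ($N = -493 - 19803 = -20296$)
$K - N = -26126 - -20296 = -26126 + 20296 = -5830$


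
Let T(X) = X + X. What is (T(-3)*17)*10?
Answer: -1020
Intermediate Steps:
T(X) = 2*X
(T(-3)*17)*10 = ((2*(-3))*17)*10 = -6*17*10 = -102*10 = -1020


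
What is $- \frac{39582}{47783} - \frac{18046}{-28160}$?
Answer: $- \frac{126168551}{672784640} \approx -0.18753$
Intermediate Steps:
$- \frac{39582}{47783} - \frac{18046}{-28160} = \left(-39582\right) \frac{1}{47783} - - \frac{9023}{14080} = - \frac{39582}{47783} + \frac{9023}{14080} = - \frac{126168551}{672784640}$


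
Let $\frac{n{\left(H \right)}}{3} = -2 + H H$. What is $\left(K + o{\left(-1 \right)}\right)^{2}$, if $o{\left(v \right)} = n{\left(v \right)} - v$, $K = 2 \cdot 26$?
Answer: $2500$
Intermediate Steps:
$K = 52$
$n{\left(H \right)} = -6 + 3 H^{2}$ ($n{\left(H \right)} = 3 \left(-2 + H H\right) = 3 \left(-2 + H^{2}\right) = -6 + 3 H^{2}$)
$o{\left(v \right)} = -6 - v + 3 v^{2}$ ($o{\left(v \right)} = \left(-6 + 3 v^{2}\right) - v = -6 - v + 3 v^{2}$)
$\left(K + o{\left(-1 \right)}\right)^{2} = \left(52 - \left(5 - 3\right)\right)^{2} = \left(52 + \left(-6 + 1 + 3 \cdot 1\right)\right)^{2} = \left(52 + \left(-6 + 1 + 3\right)\right)^{2} = \left(52 - 2\right)^{2} = 50^{2} = 2500$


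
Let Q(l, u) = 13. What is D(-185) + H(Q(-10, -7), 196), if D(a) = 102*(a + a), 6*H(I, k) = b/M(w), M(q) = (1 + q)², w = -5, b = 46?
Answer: -1811497/48 ≈ -37740.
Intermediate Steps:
H(I, k) = 23/48 (H(I, k) = (46/((1 - 5)²))/6 = (46/((-4)²))/6 = (46/16)/6 = (46*(1/16))/6 = (⅙)*(23/8) = 23/48)
D(a) = 204*a (D(a) = 102*(2*a) = 204*a)
D(-185) + H(Q(-10, -7), 196) = 204*(-185) + 23/48 = -37740 + 23/48 = -1811497/48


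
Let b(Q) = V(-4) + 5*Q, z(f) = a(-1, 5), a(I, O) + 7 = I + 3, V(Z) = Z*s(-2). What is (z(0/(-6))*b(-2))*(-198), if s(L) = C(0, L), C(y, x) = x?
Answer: -1980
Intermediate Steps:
s(L) = L
V(Z) = -2*Z (V(Z) = Z*(-2) = -2*Z)
a(I, O) = -4 + I (a(I, O) = -7 + (I + 3) = -7 + (3 + I) = -4 + I)
z(f) = -5 (z(f) = -4 - 1 = -5)
b(Q) = 8 + 5*Q (b(Q) = -2*(-4) + 5*Q = 8 + 5*Q)
(z(0/(-6))*b(-2))*(-198) = -5*(8 + 5*(-2))*(-198) = -5*(8 - 10)*(-198) = -5*(-2)*(-198) = 10*(-198) = -1980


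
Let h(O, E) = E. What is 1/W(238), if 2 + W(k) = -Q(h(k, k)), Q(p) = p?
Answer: -1/240 ≈ -0.0041667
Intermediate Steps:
W(k) = -2 - k
1/W(238) = 1/(-2 - 1*238) = 1/(-2 - 238) = 1/(-240) = -1/240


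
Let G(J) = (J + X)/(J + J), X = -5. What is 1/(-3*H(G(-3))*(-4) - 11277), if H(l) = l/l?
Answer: -1/11265 ≈ -8.8771e-5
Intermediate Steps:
G(J) = (-5 + J)/(2*J) (G(J) = (J - 5)/(J + J) = (-5 + J)/((2*J)) = (-5 + J)*(1/(2*J)) = (-5 + J)/(2*J))
H(l) = 1
1/(-3*H(G(-3))*(-4) - 11277) = 1/(-3*1*(-4) - 11277) = 1/(-3*(-4) - 11277) = 1/(12 - 11277) = 1/(-11265) = -1/11265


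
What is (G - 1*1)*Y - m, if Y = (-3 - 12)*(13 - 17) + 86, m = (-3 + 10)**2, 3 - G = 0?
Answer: 243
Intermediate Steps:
G = 3 (G = 3 - 1*0 = 3 + 0 = 3)
m = 49 (m = 7**2 = 49)
Y = 146 (Y = -15*(-4) + 86 = 60 + 86 = 146)
(G - 1*1)*Y - m = (3 - 1*1)*146 - 1*49 = (3 - 1)*146 - 49 = 2*146 - 49 = 292 - 49 = 243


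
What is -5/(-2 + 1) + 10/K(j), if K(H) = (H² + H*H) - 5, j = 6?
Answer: 345/67 ≈ 5.1493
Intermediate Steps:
K(H) = -5 + 2*H² (K(H) = (H² + H²) - 5 = 2*H² - 5 = -5 + 2*H²)
-5/(-2 + 1) + 10/K(j) = -5/(-2 + 1) + 10/(-5 + 2*6²) = -5/(-1) + 10/(-5 + 2*36) = -5*(-1) + 10/(-5 + 72) = 5 + 10/67 = 345/67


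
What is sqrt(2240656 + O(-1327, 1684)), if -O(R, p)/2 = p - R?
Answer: sqrt(2234634) ≈ 1494.9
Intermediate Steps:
O(R, p) = -2*p + 2*R (O(R, p) = -2*(p - R) = -2*p + 2*R)
sqrt(2240656 + O(-1327, 1684)) = sqrt(2240656 + (-2*1684 + 2*(-1327))) = sqrt(2240656 + (-3368 - 2654)) = sqrt(2240656 - 6022) = sqrt(2234634)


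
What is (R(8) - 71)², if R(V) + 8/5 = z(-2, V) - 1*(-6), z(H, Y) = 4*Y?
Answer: 29929/25 ≈ 1197.2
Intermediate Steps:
R(V) = 22/5 + 4*V (R(V) = -8/5 + (4*V - 1*(-6)) = -8/5 + (4*V + 6) = -8/5 + (6 + 4*V) = 22/5 + 4*V)
(R(8) - 71)² = ((22/5 + 4*8) - 71)² = ((22/5 + 32) - 71)² = (182/5 - 71)² = (-173/5)² = 29929/25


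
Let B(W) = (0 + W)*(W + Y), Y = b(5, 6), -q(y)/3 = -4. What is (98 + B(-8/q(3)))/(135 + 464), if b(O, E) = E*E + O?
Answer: 640/5391 ≈ 0.11872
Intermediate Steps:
q(y) = 12 (q(y) = -3*(-4) = 12)
b(O, E) = O + E**2 (b(O, E) = E**2 + O = O + E**2)
Y = 41 (Y = 5 + 6**2 = 5 + 36 = 41)
B(W) = W*(41 + W) (B(W) = (0 + W)*(W + 41) = W*(41 + W))
(98 + B(-8/q(3)))/(135 + 464) = (98 + (-8/12)*(41 - 8/12))/(135 + 464) = (98 + (-8*1/12)*(41 - 8*1/12))/599 = (98 - 2*(41 - 2/3)/3)*(1/599) = (98 - 2/3*121/3)*(1/599) = (98 - 242/9)*(1/599) = (640/9)*(1/599) = 640/5391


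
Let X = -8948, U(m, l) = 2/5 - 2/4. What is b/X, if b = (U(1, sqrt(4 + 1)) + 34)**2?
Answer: -114921/894800 ≈ -0.12843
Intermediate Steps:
U(m, l) = -1/10 (U(m, l) = 2*(1/5) - 2*1/4 = 2/5 - 1/2 = -1/10)
b = 114921/100 (b = (-1/10 + 34)**2 = (339/10)**2 = 114921/100 ≈ 1149.2)
b/X = (114921/100)/(-8948) = (114921/100)*(-1/8948) = -114921/894800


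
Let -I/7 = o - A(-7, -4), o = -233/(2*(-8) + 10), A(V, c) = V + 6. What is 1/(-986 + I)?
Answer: -6/7589 ≈ -0.00079062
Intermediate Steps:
A(V, c) = 6 + V
o = 233/6 (o = -233/(-16 + 10) = -233/(-6) = -233*(-⅙) = 233/6 ≈ 38.833)
I = -1673/6 (I = -7*(233/6 - (6 - 7)) = -7*(233/6 - 1*(-1)) = -7*(233/6 + 1) = -7*239/6 = -1673/6 ≈ -278.83)
1/(-986 + I) = 1/(-986 - 1673/6) = 1/(-7589/6) = -6/7589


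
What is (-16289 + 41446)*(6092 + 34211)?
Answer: 1013902571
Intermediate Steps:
(-16289 + 41446)*(6092 + 34211) = 25157*40303 = 1013902571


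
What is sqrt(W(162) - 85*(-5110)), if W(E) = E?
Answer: 4*sqrt(27157) ≈ 659.17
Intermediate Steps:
sqrt(W(162) - 85*(-5110)) = sqrt(162 - 85*(-5110)) = sqrt(162 + 434350) = sqrt(434512) = 4*sqrt(27157)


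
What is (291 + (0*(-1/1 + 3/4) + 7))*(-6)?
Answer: -1788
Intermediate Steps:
(291 + (0*(-1/1 + 3/4) + 7))*(-6) = (291 + (0*(-1*1 + 3*(¼)) + 7))*(-6) = (291 + (0*(-1 + ¾) + 7))*(-6) = (291 + (0*(-¼) + 7))*(-6) = (291 + (0 + 7))*(-6) = (291 + 7)*(-6) = 298*(-6) = -1788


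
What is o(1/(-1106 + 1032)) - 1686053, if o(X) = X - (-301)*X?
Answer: -62384112/37 ≈ -1.6861e+6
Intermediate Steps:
o(X) = 302*X (o(X) = X + 301*X = 302*X)
o(1/(-1106 + 1032)) - 1686053 = 302/(-1106 + 1032) - 1686053 = 302/(-74) - 1686053 = 302*(-1/74) - 1686053 = -151/37 - 1686053 = -62384112/37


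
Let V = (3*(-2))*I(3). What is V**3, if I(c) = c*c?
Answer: -157464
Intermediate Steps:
I(c) = c**2
V = -54 (V = (3*(-2))*3**2 = -6*9 = -54)
V**3 = (-54)**3 = -157464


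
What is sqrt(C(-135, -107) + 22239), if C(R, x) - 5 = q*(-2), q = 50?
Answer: 8*sqrt(346) ≈ 148.81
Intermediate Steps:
C(R, x) = -95 (C(R, x) = 5 + 50*(-2) = 5 - 100 = -95)
sqrt(C(-135, -107) + 22239) = sqrt(-95 + 22239) = sqrt(22144) = 8*sqrt(346)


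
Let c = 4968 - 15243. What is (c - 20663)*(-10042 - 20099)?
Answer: 932502258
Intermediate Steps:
c = -10275
(c - 20663)*(-10042 - 20099) = (-10275 - 20663)*(-10042 - 20099) = -30938*(-30141) = 932502258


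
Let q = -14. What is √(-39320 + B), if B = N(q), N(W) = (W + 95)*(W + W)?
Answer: 2*I*√10397 ≈ 203.93*I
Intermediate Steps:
N(W) = 2*W*(95 + W) (N(W) = (95 + W)*(2*W) = 2*W*(95 + W))
B = -2268 (B = 2*(-14)*(95 - 14) = 2*(-14)*81 = -2268)
√(-39320 + B) = √(-39320 - 2268) = √(-41588) = 2*I*√10397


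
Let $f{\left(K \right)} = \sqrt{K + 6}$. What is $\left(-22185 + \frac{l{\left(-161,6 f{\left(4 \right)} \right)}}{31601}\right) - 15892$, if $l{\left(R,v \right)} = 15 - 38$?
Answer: $- \frac{1203271300}{31601} \approx -38077.0$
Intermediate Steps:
$f{\left(K \right)} = \sqrt{6 + K}$
$l{\left(R,v \right)} = -23$ ($l{\left(R,v \right)} = 15 - 38 = -23$)
$\left(-22185 + \frac{l{\left(-161,6 f{\left(4 \right)} \right)}}{31601}\right) - 15892 = \left(-22185 - \frac{23}{31601}\right) - 15892 = - \frac{701068208}{31601} - 15892 = - \frac{1203271300}{31601}$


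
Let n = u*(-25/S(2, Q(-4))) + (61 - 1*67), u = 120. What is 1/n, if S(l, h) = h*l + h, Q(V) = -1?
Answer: 1/994 ≈ 0.0010060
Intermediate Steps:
S(l, h) = h + h*l
n = 994 (n = 120*(-25*(-1/(1 + 2))) + (61 - 1*67) = 120*(-25/((-1*3))) + (61 - 67) = 120*(-25/(-3)) - 6 = 120*(-25*(-1/3)) - 6 = 120*(25/3) - 6 = 1000 - 6 = 994)
1/n = 1/994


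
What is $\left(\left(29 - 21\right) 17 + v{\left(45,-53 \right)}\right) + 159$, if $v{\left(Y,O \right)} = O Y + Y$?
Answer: $-2045$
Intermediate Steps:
$v{\left(Y,O \right)} = Y + O Y$
$\left(\left(29 - 21\right) 17 + v{\left(45,-53 \right)}\right) + 159 = \left(\left(29 - 21\right) 17 + 45 \left(1 - 53\right)\right) + 159 = \left(8 \cdot 17 + 45 \left(-52\right)\right) + 159 = \left(136 - 2340\right) + 159 = -2204 + 159 = -2045$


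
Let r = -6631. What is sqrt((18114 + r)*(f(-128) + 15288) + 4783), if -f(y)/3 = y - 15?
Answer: sqrt(180483094) ≈ 13434.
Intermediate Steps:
f(y) = 45 - 3*y (f(y) = -3*(y - 15) = -3*(-15 + y) = 45 - 3*y)
sqrt((18114 + r)*(f(-128) + 15288) + 4783) = sqrt((18114 - 6631)*((45 - 3*(-128)) + 15288) + 4783) = sqrt(11483*((45 + 384) + 15288) + 4783) = sqrt(11483*(429 + 15288) + 4783) = sqrt(11483*15717 + 4783) = sqrt(180478311 + 4783) = sqrt(180483094)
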